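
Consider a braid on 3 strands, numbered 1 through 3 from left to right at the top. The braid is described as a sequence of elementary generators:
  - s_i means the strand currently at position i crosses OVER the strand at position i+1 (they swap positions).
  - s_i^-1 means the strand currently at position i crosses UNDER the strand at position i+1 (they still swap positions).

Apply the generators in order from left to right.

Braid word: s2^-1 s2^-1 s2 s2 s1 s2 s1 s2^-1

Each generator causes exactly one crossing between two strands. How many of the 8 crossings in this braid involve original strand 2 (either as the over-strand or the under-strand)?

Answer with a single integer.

Answer: 7

Derivation:
Gen 1: crossing 2x3. Involves strand 2? yes. Count so far: 1
Gen 2: crossing 3x2. Involves strand 2? yes. Count so far: 2
Gen 3: crossing 2x3. Involves strand 2? yes. Count so far: 3
Gen 4: crossing 3x2. Involves strand 2? yes. Count so far: 4
Gen 5: crossing 1x2. Involves strand 2? yes. Count so far: 5
Gen 6: crossing 1x3. Involves strand 2? no. Count so far: 5
Gen 7: crossing 2x3. Involves strand 2? yes. Count so far: 6
Gen 8: crossing 2x1. Involves strand 2? yes. Count so far: 7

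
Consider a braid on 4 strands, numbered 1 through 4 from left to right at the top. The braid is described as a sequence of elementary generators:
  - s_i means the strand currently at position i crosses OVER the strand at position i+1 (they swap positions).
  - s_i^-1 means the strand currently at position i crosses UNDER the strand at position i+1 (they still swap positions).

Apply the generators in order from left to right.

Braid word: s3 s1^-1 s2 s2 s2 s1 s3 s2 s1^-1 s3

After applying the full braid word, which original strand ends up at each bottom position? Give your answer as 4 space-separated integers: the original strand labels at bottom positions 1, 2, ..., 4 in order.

Answer: 3 4 1 2

Derivation:
Gen 1 (s3): strand 3 crosses over strand 4. Perm now: [1 2 4 3]
Gen 2 (s1^-1): strand 1 crosses under strand 2. Perm now: [2 1 4 3]
Gen 3 (s2): strand 1 crosses over strand 4. Perm now: [2 4 1 3]
Gen 4 (s2): strand 4 crosses over strand 1. Perm now: [2 1 4 3]
Gen 5 (s2): strand 1 crosses over strand 4. Perm now: [2 4 1 3]
Gen 6 (s1): strand 2 crosses over strand 4. Perm now: [4 2 1 3]
Gen 7 (s3): strand 1 crosses over strand 3. Perm now: [4 2 3 1]
Gen 8 (s2): strand 2 crosses over strand 3. Perm now: [4 3 2 1]
Gen 9 (s1^-1): strand 4 crosses under strand 3. Perm now: [3 4 2 1]
Gen 10 (s3): strand 2 crosses over strand 1. Perm now: [3 4 1 2]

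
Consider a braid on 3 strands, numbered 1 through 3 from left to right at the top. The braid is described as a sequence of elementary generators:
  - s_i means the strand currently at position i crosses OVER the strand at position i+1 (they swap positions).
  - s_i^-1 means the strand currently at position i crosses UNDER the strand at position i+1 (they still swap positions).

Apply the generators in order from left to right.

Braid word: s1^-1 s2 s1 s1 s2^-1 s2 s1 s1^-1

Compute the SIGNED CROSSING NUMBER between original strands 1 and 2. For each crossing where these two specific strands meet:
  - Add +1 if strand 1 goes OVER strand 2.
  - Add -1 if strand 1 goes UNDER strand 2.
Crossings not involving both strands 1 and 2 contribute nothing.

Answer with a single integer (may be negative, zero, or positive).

Answer: -1

Derivation:
Gen 1: 1 under 2. Both 1&2? yes. Contrib: -1. Sum: -1
Gen 2: crossing 1x3. Both 1&2? no. Sum: -1
Gen 3: crossing 2x3. Both 1&2? no. Sum: -1
Gen 4: crossing 3x2. Both 1&2? no. Sum: -1
Gen 5: crossing 3x1. Both 1&2? no. Sum: -1
Gen 6: crossing 1x3. Both 1&2? no. Sum: -1
Gen 7: crossing 2x3. Both 1&2? no. Sum: -1
Gen 8: crossing 3x2. Both 1&2? no. Sum: -1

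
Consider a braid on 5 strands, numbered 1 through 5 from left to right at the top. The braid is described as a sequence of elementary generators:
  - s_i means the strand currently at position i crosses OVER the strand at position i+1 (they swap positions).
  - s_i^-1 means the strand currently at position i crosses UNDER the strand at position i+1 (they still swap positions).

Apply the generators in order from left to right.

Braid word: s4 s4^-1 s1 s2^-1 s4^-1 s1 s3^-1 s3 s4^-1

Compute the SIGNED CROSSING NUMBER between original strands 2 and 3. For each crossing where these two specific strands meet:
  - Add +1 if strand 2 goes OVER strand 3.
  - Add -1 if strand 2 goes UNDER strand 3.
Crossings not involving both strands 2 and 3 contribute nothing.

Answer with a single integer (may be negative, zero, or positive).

Answer: 1

Derivation:
Gen 1: crossing 4x5. Both 2&3? no. Sum: 0
Gen 2: crossing 5x4. Both 2&3? no. Sum: 0
Gen 3: crossing 1x2. Both 2&3? no. Sum: 0
Gen 4: crossing 1x3. Both 2&3? no. Sum: 0
Gen 5: crossing 4x5. Both 2&3? no. Sum: 0
Gen 6: 2 over 3. Both 2&3? yes. Contrib: +1. Sum: 1
Gen 7: crossing 1x5. Both 2&3? no. Sum: 1
Gen 8: crossing 5x1. Both 2&3? no. Sum: 1
Gen 9: crossing 5x4. Both 2&3? no. Sum: 1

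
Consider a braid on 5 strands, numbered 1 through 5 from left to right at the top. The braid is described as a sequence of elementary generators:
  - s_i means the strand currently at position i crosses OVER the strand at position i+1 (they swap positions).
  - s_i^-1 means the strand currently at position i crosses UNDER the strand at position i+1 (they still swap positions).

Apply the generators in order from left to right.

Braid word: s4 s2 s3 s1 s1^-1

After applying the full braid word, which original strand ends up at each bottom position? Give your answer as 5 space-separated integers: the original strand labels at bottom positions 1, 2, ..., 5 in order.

Answer: 1 3 5 2 4

Derivation:
Gen 1 (s4): strand 4 crosses over strand 5. Perm now: [1 2 3 5 4]
Gen 2 (s2): strand 2 crosses over strand 3. Perm now: [1 3 2 5 4]
Gen 3 (s3): strand 2 crosses over strand 5. Perm now: [1 3 5 2 4]
Gen 4 (s1): strand 1 crosses over strand 3. Perm now: [3 1 5 2 4]
Gen 5 (s1^-1): strand 3 crosses under strand 1. Perm now: [1 3 5 2 4]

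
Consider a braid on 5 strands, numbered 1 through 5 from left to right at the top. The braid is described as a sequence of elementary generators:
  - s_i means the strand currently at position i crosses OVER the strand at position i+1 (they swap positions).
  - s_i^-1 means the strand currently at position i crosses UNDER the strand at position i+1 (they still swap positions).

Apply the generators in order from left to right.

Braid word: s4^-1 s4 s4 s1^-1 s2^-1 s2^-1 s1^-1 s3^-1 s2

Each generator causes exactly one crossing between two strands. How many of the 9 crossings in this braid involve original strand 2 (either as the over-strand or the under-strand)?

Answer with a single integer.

Gen 1: crossing 4x5. Involves strand 2? no. Count so far: 0
Gen 2: crossing 5x4. Involves strand 2? no. Count so far: 0
Gen 3: crossing 4x5. Involves strand 2? no. Count so far: 0
Gen 4: crossing 1x2. Involves strand 2? yes. Count so far: 1
Gen 5: crossing 1x3. Involves strand 2? no. Count so far: 1
Gen 6: crossing 3x1. Involves strand 2? no. Count so far: 1
Gen 7: crossing 2x1. Involves strand 2? yes. Count so far: 2
Gen 8: crossing 3x5. Involves strand 2? no. Count so far: 2
Gen 9: crossing 2x5. Involves strand 2? yes. Count so far: 3

Answer: 3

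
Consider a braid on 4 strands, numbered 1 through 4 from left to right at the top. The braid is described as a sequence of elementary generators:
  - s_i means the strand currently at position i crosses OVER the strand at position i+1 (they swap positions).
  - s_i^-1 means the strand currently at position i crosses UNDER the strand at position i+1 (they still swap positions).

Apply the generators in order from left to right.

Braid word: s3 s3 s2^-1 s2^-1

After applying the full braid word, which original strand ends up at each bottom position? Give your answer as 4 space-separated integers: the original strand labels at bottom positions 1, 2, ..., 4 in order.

Answer: 1 2 3 4

Derivation:
Gen 1 (s3): strand 3 crosses over strand 4. Perm now: [1 2 4 3]
Gen 2 (s3): strand 4 crosses over strand 3. Perm now: [1 2 3 4]
Gen 3 (s2^-1): strand 2 crosses under strand 3. Perm now: [1 3 2 4]
Gen 4 (s2^-1): strand 3 crosses under strand 2. Perm now: [1 2 3 4]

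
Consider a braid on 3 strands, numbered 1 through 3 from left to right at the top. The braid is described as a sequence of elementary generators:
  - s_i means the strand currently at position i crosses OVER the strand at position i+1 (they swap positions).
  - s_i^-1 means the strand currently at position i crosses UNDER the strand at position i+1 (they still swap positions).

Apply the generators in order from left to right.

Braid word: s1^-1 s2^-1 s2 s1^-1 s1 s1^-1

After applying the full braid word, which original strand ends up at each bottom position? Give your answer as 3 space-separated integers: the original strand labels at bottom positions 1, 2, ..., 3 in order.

Gen 1 (s1^-1): strand 1 crosses under strand 2. Perm now: [2 1 3]
Gen 2 (s2^-1): strand 1 crosses under strand 3. Perm now: [2 3 1]
Gen 3 (s2): strand 3 crosses over strand 1. Perm now: [2 1 3]
Gen 4 (s1^-1): strand 2 crosses under strand 1. Perm now: [1 2 3]
Gen 5 (s1): strand 1 crosses over strand 2. Perm now: [2 1 3]
Gen 6 (s1^-1): strand 2 crosses under strand 1. Perm now: [1 2 3]

Answer: 1 2 3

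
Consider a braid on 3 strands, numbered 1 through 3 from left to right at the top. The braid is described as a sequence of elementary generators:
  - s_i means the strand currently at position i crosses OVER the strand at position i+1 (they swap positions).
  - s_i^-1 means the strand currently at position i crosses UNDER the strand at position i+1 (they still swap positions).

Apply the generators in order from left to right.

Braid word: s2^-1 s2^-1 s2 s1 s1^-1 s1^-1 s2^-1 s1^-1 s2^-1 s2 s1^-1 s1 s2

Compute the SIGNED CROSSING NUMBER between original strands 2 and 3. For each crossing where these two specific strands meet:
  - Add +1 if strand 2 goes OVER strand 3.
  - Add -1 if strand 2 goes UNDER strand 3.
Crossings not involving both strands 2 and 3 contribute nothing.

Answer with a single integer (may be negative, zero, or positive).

Answer: 0

Derivation:
Gen 1: 2 under 3. Both 2&3? yes. Contrib: -1. Sum: -1
Gen 2: 3 under 2. Both 2&3? yes. Contrib: +1. Sum: 0
Gen 3: 2 over 3. Both 2&3? yes. Contrib: +1. Sum: 1
Gen 4: crossing 1x3. Both 2&3? no. Sum: 1
Gen 5: crossing 3x1. Both 2&3? no. Sum: 1
Gen 6: crossing 1x3. Both 2&3? no. Sum: 1
Gen 7: crossing 1x2. Both 2&3? no. Sum: 1
Gen 8: 3 under 2. Both 2&3? yes. Contrib: +1. Sum: 2
Gen 9: crossing 3x1. Both 2&3? no. Sum: 2
Gen 10: crossing 1x3. Both 2&3? no. Sum: 2
Gen 11: 2 under 3. Both 2&3? yes. Contrib: -1. Sum: 1
Gen 12: 3 over 2. Both 2&3? yes. Contrib: -1. Sum: 0
Gen 13: crossing 3x1. Both 2&3? no. Sum: 0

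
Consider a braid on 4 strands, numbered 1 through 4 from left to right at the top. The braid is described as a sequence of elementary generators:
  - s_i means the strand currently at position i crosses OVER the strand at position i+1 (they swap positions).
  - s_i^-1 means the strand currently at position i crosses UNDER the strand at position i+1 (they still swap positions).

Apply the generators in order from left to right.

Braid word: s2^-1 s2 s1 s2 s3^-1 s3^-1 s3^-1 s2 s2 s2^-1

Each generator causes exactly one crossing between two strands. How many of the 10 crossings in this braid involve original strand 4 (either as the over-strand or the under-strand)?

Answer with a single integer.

Answer: 6

Derivation:
Gen 1: crossing 2x3. Involves strand 4? no. Count so far: 0
Gen 2: crossing 3x2. Involves strand 4? no. Count so far: 0
Gen 3: crossing 1x2. Involves strand 4? no. Count so far: 0
Gen 4: crossing 1x3. Involves strand 4? no. Count so far: 0
Gen 5: crossing 1x4. Involves strand 4? yes. Count so far: 1
Gen 6: crossing 4x1. Involves strand 4? yes. Count so far: 2
Gen 7: crossing 1x4. Involves strand 4? yes. Count so far: 3
Gen 8: crossing 3x4. Involves strand 4? yes. Count so far: 4
Gen 9: crossing 4x3. Involves strand 4? yes. Count so far: 5
Gen 10: crossing 3x4. Involves strand 4? yes. Count so far: 6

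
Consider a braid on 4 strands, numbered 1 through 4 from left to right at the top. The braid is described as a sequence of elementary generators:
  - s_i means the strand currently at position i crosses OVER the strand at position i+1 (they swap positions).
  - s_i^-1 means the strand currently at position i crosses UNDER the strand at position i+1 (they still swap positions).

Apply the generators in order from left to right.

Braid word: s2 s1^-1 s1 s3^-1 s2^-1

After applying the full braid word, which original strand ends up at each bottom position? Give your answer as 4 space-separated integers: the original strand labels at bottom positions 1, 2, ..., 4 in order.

Gen 1 (s2): strand 2 crosses over strand 3. Perm now: [1 3 2 4]
Gen 2 (s1^-1): strand 1 crosses under strand 3. Perm now: [3 1 2 4]
Gen 3 (s1): strand 3 crosses over strand 1. Perm now: [1 3 2 4]
Gen 4 (s3^-1): strand 2 crosses under strand 4. Perm now: [1 3 4 2]
Gen 5 (s2^-1): strand 3 crosses under strand 4. Perm now: [1 4 3 2]

Answer: 1 4 3 2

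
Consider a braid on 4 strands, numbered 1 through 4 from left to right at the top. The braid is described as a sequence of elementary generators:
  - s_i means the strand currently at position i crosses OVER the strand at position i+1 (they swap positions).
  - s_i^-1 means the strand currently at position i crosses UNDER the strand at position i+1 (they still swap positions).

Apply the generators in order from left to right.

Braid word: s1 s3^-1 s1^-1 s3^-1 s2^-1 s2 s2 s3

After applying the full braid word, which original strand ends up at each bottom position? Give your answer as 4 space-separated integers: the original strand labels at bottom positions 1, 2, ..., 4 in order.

Answer: 1 3 4 2

Derivation:
Gen 1 (s1): strand 1 crosses over strand 2. Perm now: [2 1 3 4]
Gen 2 (s3^-1): strand 3 crosses under strand 4. Perm now: [2 1 4 3]
Gen 3 (s1^-1): strand 2 crosses under strand 1. Perm now: [1 2 4 3]
Gen 4 (s3^-1): strand 4 crosses under strand 3. Perm now: [1 2 3 4]
Gen 5 (s2^-1): strand 2 crosses under strand 3. Perm now: [1 3 2 4]
Gen 6 (s2): strand 3 crosses over strand 2. Perm now: [1 2 3 4]
Gen 7 (s2): strand 2 crosses over strand 3. Perm now: [1 3 2 4]
Gen 8 (s3): strand 2 crosses over strand 4. Perm now: [1 3 4 2]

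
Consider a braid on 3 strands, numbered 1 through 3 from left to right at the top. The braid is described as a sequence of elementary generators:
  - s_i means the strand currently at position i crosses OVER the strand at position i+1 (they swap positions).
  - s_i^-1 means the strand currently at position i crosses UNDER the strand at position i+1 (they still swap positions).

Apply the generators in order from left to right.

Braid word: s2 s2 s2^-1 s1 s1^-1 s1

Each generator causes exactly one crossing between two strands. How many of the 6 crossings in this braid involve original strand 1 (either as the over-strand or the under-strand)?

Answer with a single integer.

Answer: 3

Derivation:
Gen 1: crossing 2x3. Involves strand 1? no. Count so far: 0
Gen 2: crossing 3x2. Involves strand 1? no. Count so far: 0
Gen 3: crossing 2x3. Involves strand 1? no. Count so far: 0
Gen 4: crossing 1x3. Involves strand 1? yes. Count so far: 1
Gen 5: crossing 3x1. Involves strand 1? yes. Count so far: 2
Gen 6: crossing 1x3. Involves strand 1? yes. Count so far: 3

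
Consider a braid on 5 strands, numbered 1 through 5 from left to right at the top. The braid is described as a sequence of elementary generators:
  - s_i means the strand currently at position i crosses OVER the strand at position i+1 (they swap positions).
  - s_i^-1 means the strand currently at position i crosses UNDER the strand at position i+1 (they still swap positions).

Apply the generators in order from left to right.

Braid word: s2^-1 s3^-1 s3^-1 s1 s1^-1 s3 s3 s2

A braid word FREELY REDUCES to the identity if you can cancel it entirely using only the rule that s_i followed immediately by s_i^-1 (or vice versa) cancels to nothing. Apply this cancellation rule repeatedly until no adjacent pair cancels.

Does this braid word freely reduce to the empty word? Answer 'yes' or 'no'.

Gen 1 (s2^-1): push. Stack: [s2^-1]
Gen 2 (s3^-1): push. Stack: [s2^-1 s3^-1]
Gen 3 (s3^-1): push. Stack: [s2^-1 s3^-1 s3^-1]
Gen 4 (s1): push. Stack: [s2^-1 s3^-1 s3^-1 s1]
Gen 5 (s1^-1): cancels prior s1. Stack: [s2^-1 s3^-1 s3^-1]
Gen 6 (s3): cancels prior s3^-1. Stack: [s2^-1 s3^-1]
Gen 7 (s3): cancels prior s3^-1. Stack: [s2^-1]
Gen 8 (s2): cancels prior s2^-1. Stack: []
Reduced word: (empty)

Answer: yes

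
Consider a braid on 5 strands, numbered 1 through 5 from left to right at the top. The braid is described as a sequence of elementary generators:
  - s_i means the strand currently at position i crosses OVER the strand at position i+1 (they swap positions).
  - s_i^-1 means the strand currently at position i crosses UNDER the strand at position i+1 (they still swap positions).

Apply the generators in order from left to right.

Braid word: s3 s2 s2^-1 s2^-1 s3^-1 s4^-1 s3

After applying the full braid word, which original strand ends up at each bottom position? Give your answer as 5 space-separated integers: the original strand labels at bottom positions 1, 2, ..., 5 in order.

Gen 1 (s3): strand 3 crosses over strand 4. Perm now: [1 2 4 3 5]
Gen 2 (s2): strand 2 crosses over strand 4. Perm now: [1 4 2 3 5]
Gen 3 (s2^-1): strand 4 crosses under strand 2. Perm now: [1 2 4 3 5]
Gen 4 (s2^-1): strand 2 crosses under strand 4. Perm now: [1 4 2 3 5]
Gen 5 (s3^-1): strand 2 crosses under strand 3. Perm now: [1 4 3 2 5]
Gen 6 (s4^-1): strand 2 crosses under strand 5. Perm now: [1 4 3 5 2]
Gen 7 (s3): strand 3 crosses over strand 5. Perm now: [1 4 5 3 2]

Answer: 1 4 5 3 2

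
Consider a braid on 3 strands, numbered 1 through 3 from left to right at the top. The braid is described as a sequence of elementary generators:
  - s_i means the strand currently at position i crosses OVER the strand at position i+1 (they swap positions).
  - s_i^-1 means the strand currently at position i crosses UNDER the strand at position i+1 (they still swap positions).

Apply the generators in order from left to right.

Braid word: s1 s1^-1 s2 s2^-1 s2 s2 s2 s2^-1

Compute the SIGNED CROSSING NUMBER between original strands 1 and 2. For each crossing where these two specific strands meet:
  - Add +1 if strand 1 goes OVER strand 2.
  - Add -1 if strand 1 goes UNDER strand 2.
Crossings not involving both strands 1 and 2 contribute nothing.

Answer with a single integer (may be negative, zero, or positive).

Gen 1: 1 over 2. Both 1&2? yes. Contrib: +1. Sum: 1
Gen 2: 2 under 1. Both 1&2? yes. Contrib: +1. Sum: 2
Gen 3: crossing 2x3. Both 1&2? no. Sum: 2
Gen 4: crossing 3x2. Both 1&2? no. Sum: 2
Gen 5: crossing 2x3. Both 1&2? no. Sum: 2
Gen 6: crossing 3x2. Both 1&2? no. Sum: 2
Gen 7: crossing 2x3. Both 1&2? no. Sum: 2
Gen 8: crossing 3x2. Both 1&2? no. Sum: 2

Answer: 2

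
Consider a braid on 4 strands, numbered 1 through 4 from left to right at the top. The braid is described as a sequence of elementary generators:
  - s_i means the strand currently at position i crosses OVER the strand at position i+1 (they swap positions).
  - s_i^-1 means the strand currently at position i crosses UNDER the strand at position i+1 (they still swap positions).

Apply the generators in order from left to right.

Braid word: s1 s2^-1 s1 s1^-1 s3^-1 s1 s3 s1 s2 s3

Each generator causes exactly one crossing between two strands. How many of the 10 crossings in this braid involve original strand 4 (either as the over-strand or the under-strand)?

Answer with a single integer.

Answer: 3

Derivation:
Gen 1: crossing 1x2. Involves strand 4? no. Count so far: 0
Gen 2: crossing 1x3. Involves strand 4? no. Count so far: 0
Gen 3: crossing 2x3. Involves strand 4? no. Count so far: 0
Gen 4: crossing 3x2. Involves strand 4? no. Count so far: 0
Gen 5: crossing 1x4. Involves strand 4? yes. Count so far: 1
Gen 6: crossing 2x3. Involves strand 4? no. Count so far: 1
Gen 7: crossing 4x1. Involves strand 4? yes. Count so far: 2
Gen 8: crossing 3x2. Involves strand 4? no. Count so far: 2
Gen 9: crossing 3x1. Involves strand 4? no. Count so far: 2
Gen 10: crossing 3x4. Involves strand 4? yes. Count so far: 3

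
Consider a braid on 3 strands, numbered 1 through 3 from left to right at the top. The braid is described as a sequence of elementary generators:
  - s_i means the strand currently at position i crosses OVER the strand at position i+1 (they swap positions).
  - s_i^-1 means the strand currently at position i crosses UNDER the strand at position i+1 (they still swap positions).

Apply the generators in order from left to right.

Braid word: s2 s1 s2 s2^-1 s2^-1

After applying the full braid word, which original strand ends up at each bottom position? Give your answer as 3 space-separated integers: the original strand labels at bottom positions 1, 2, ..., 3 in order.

Gen 1 (s2): strand 2 crosses over strand 3. Perm now: [1 3 2]
Gen 2 (s1): strand 1 crosses over strand 3. Perm now: [3 1 2]
Gen 3 (s2): strand 1 crosses over strand 2. Perm now: [3 2 1]
Gen 4 (s2^-1): strand 2 crosses under strand 1. Perm now: [3 1 2]
Gen 5 (s2^-1): strand 1 crosses under strand 2. Perm now: [3 2 1]

Answer: 3 2 1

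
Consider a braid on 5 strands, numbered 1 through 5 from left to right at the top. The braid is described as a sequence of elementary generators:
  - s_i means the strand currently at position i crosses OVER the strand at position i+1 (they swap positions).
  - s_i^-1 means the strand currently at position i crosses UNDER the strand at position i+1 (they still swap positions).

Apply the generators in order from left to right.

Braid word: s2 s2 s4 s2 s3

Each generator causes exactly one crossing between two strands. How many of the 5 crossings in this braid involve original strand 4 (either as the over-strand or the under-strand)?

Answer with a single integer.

Gen 1: crossing 2x3. Involves strand 4? no. Count so far: 0
Gen 2: crossing 3x2. Involves strand 4? no. Count so far: 0
Gen 3: crossing 4x5. Involves strand 4? yes. Count so far: 1
Gen 4: crossing 2x3. Involves strand 4? no. Count so far: 1
Gen 5: crossing 2x5. Involves strand 4? no. Count so far: 1

Answer: 1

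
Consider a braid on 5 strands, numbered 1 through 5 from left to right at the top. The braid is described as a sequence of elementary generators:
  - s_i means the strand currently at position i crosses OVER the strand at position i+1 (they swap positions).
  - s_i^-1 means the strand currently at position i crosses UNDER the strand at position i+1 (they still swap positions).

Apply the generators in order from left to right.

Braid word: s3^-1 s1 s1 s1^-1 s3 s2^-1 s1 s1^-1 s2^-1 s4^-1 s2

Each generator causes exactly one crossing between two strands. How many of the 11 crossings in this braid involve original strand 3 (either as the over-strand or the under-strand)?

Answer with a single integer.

Answer: 7

Derivation:
Gen 1: crossing 3x4. Involves strand 3? yes. Count so far: 1
Gen 2: crossing 1x2. Involves strand 3? no. Count so far: 1
Gen 3: crossing 2x1. Involves strand 3? no. Count so far: 1
Gen 4: crossing 1x2. Involves strand 3? no. Count so far: 1
Gen 5: crossing 4x3. Involves strand 3? yes. Count so far: 2
Gen 6: crossing 1x3. Involves strand 3? yes. Count so far: 3
Gen 7: crossing 2x3. Involves strand 3? yes. Count so far: 4
Gen 8: crossing 3x2. Involves strand 3? yes. Count so far: 5
Gen 9: crossing 3x1. Involves strand 3? yes. Count so far: 6
Gen 10: crossing 4x5. Involves strand 3? no. Count so far: 6
Gen 11: crossing 1x3. Involves strand 3? yes. Count so far: 7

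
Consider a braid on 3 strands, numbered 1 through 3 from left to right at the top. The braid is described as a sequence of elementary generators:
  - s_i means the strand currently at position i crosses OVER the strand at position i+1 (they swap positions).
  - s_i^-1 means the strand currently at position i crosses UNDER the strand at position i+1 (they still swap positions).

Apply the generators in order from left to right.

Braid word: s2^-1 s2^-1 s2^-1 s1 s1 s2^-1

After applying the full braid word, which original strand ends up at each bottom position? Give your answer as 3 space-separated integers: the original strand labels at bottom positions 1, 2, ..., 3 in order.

Gen 1 (s2^-1): strand 2 crosses under strand 3. Perm now: [1 3 2]
Gen 2 (s2^-1): strand 3 crosses under strand 2. Perm now: [1 2 3]
Gen 3 (s2^-1): strand 2 crosses under strand 3. Perm now: [1 3 2]
Gen 4 (s1): strand 1 crosses over strand 3. Perm now: [3 1 2]
Gen 5 (s1): strand 3 crosses over strand 1. Perm now: [1 3 2]
Gen 6 (s2^-1): strand 3 crosses under strand 2. Perm now: [1 2 3]

Answer: 1 2 3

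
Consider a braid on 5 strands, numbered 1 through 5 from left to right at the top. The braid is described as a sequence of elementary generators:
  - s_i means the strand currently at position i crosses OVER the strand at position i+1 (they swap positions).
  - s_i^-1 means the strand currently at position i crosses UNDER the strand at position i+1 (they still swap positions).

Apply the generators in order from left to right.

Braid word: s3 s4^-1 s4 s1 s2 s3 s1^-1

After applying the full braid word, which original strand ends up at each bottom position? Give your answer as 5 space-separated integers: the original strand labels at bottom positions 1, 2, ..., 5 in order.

Gen 1 (s3): strand 3 crosses over strand 4. Perm now: [1 2 4 3 5]
Gen 2 (s4^-1): strand 3 crosses under strand 5. Perm now: [1 2 4 5 3]
Gen 3 (s4): strand 5 crosses over strand 3. Perm now: [1 2 4 3 5]
Gen 4 (s1): strand 1 crosses over strand 2. Perm now: [2 1 4 3 5]
Gen 5 (s2): strand 1 crosses over strand 4. Perm now: [2 4 1 3 5]
Gen 6 (s3): strand 1 crosses over strand 3. Perm now: [2 4 3 1 5]
Gen 7 (s1^-1): strand 2 crosses under strand 4. Perm now: [4 2 3 1 5]

Answer: 4 2 3 1 5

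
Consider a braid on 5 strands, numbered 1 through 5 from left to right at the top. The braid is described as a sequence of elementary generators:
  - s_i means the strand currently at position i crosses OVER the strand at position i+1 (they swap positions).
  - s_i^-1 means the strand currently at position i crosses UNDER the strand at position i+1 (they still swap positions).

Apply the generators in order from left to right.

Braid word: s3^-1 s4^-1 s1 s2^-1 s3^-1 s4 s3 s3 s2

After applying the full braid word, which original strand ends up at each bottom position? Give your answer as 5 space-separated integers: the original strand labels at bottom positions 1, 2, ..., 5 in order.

Answer: 2 5 4 3 1

Derivation:
Gen 1 (s3^-1): strand 3 crosses under strand 4. Perm now: [1 2 4 3 5]
Gen 2 (s4^-1): strand 3 crosses under strand 5. Perm now: [1 2 4 5 3]
Gen 3 (s1): strand 1 crosses over strand 2. Perm now: [2 1 4 5 3]
Gen 4 (s2^-1): strand 1 crosses under strand 4. Perm now: [2 4 1 5 3]
Gen 5 (s3^-1): strand 1 crosses under strand 5. Perm now: [2 4 5 1 3]
Gen 6 (s4): strand 1 crosses over strand 3. Perm now: [2 4 5 3 1]
Gen 7 (s3): strand 5 crosses over strand 3. Perm now: [2 4 3 5 1]
Gen 8 (s3): strand 3 crosses over strand 5. Perm now: [2 4 5 3 1]
Gen 9 (s2): strand 4 crosses over strand 5. Perm now: [2 5 4 3 1]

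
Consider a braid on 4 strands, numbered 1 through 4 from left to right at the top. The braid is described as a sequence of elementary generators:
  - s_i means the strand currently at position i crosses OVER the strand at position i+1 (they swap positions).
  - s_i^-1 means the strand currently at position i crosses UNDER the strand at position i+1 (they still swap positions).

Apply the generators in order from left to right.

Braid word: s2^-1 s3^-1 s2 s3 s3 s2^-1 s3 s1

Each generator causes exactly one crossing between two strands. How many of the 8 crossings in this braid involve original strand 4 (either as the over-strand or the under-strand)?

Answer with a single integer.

Answer: 4

Derivation:
Gen 1: crossing 2x3. Involves strand 4? no. Count so far: 0
Gen 2: crossing 2x4. Involves strand 4? yes. Count so far: 1
Gen 3: crossing 3x4. Involves strand 4? yes. Count so far: 2
Gen 4: crossing 3x2. Involves strand 4? no. Count so far: 2
Gen 5: crossing 2x3. Involves strand 4? no. Count so far: 2
Gen 6: crossing 4x3. Involves strand 4? yes. Count so far: 3
Gen 7: crossing 4x2. Involves strand 4? yes. Count so far: 4
Gen 8: crossing 1x3. Involves strand 4? no. Count so far: 4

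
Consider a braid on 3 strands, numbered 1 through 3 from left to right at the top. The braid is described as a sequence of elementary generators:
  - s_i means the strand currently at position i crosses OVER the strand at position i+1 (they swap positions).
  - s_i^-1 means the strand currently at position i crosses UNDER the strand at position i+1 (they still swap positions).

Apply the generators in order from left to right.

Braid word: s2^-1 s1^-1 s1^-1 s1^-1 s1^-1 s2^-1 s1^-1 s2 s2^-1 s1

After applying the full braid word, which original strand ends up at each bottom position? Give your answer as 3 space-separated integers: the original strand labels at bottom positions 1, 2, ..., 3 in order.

Answer: 1 2 3

Derivation:
Gen 1 (s2^-1): strand 2 crosses under strand 3. Perm now: [1 3 2]
Gen 2 (s1^-1): strand 1 crosses under strand 3. Perm now: [3 1 2]
Gen 3 (s1^-1): strand 3 crosses under strand 1. Perm now: [1 3 2]
Gen 4 (s1^-1): strand 1 crosses under strand 3. Perm now: [3 1 2]
Gen 5 (s1^-1): strand 3 crosses under strand 1. Perm now: [1 3 2]
Gen 6 (s2^-1): strand 3 crosses under strand 2. Perm now: [1 2 3]
Gen 7 (s1^-1): strand 1 crosses under strand 2. Perm now: [2 1 3]
Gen 8 (s2): strand 1 crosses over strand 3. Perm now: [2 3 1]
Gen 9 (s2^-1): strand 3 crosses under strand 1. Perm now: [2 1 3]
Gen 10 (s1): strand 2 crosses over strand 1. Perm now: [1 2 3]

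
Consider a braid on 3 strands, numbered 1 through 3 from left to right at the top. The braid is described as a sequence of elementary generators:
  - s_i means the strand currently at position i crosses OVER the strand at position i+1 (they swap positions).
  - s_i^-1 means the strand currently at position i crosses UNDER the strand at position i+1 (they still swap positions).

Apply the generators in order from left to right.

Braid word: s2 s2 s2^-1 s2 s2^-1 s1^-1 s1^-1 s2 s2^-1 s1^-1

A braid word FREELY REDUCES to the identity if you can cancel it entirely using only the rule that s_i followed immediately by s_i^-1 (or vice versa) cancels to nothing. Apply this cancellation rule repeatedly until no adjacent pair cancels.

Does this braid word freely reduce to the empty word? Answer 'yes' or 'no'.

Answer: no

Derivation:
Gen 1 (s2): push. Stack: [s2]
Gen 2 (s2): push. Stack: [s2 s2]
Gen 3 (s2^-1): cancels prior s2. Stack: [s2]
Gen 4 (s2): push. Stack: [s2 s2]
Gen 5 (s2^-1): cancels prior s2. Stack: [s2]
Gen 6 (s1^-1): push. Stack: [s2 s1^-1]
Gen 7 (s1^-1): push. Stack: [s2 s1^-1 s1^-1]
Gen 8 (s2): push. Stack: [s2 s1^-1 s1^-1 s2]
Gen 9 (s2^-1): cancels prior s2. Stack: [s2 s1^-1 s1^-1]
Gen 10 (s1^-1): push. Stack: [s2 s1^-1 s1^-1 s1^-1]
Reduced word: s2 s1^-1 s1^-1 s1^-1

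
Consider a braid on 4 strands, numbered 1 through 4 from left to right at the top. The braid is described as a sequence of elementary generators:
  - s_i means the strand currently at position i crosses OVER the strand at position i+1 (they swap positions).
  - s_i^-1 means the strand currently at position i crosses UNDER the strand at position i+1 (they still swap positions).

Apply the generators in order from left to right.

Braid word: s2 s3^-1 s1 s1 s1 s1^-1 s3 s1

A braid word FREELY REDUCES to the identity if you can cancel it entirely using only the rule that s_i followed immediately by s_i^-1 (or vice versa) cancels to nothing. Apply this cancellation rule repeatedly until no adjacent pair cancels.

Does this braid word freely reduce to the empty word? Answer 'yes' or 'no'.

Gen 1 (s2): push. Stack: [s2]
Gen 2 (s3^-1): push. Stack: [s2 s3^-1]
Gen 3 (s1): push. Stack: [s2 s3^-1 s1]
Gen 4 (s1): push. Stack: [s2 s3^-1 s1 s1]
Gen 5 (s1): push. Stack: [s2 s3^-1 s1 s1 s1]
Gen 6 (s1^-1): cancels prior s1. Stack: [s2 s3^-1 s1 s1]
Gen 7 (s3): push. Stack: [s2 s3^-1 s1 s1 s3]
Gen 8 (s1): push. Stack: [s2 s3^-1 s1 s1 s3 s1]
Reduced word: s2 s3^-1 s1 s1 s3 s1

Answer: no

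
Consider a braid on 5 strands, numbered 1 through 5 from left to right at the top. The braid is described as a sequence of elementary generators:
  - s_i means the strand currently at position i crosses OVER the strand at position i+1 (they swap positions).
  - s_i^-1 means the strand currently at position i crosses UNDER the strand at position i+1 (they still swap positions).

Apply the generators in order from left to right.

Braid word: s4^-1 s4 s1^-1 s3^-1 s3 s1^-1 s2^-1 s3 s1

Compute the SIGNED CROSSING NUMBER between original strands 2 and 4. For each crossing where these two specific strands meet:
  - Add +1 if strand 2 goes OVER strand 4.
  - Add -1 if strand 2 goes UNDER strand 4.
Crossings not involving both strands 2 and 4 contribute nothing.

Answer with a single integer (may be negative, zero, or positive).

Answer: 1

Derivation:
Gen 1: crossing 4x5. Both 2&4? no. Sum: 0
Gen 2: crossing 5x4. Both 2&4? no. Sum: 0
Gen 3: crossing 1x2. Both 2&4? no. Sum: 0
Gen 4: crossing 3x4. Both 2&4? no. Sum: 0
Gen 5: crossing 4x3. Both 2&4? no. Sum: 0
Gen 6: crossing 2x1. Both 2&4? no. Sum: 0
Gen 7: crossing 2x3. Both 2&4? no. Sum: 0
Gen 8: 2 over 4. Both 2&4? yes. Contrib: +1. Sum: 1
Gen 9: crossing 1x3. Both 2&4? no. Sum: 1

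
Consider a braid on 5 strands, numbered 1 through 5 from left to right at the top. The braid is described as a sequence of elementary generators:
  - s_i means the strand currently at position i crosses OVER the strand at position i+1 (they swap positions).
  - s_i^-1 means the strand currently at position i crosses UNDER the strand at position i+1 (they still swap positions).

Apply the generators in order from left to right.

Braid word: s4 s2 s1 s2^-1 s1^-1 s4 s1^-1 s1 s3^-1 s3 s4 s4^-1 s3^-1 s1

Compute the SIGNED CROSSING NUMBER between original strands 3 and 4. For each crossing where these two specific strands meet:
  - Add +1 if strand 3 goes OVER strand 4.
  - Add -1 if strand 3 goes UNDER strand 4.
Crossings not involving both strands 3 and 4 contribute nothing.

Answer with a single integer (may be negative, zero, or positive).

Gen 1: crossing 4x5. Both 3&4? no. Sum: 0
Gen 2: crossing 2x3. Both 3&4? no. Sum: 0
Gen 3: crossing 1x3. Both 3&4? no. Sum: 0
Gen 4: crossing 1x2. Both 3&4? no. Sum: 0
Gen 5: crossing 3x2. Both 3&4? no. Sum: 0
Gen 6: crossing 5x4. Both 3&4? no. Sum: 0
Gen 7: crossing 2x3. Both 3&4? no. Sum: 0
Gen 8: crossing 3x2. Both 3&4? no. Sum: 0
Gen 9: crossing 1x4. Both 3&4? no. Sum: 0
Gen 10: crossing 4x1. Both 3&4? no. Sum: 0
Gen 11: crossing 4x5. Both 3&4? no. Sum: 0
Gen 12: crossing 5x4. Both 3&4? no. Sum: 0
Gen 13: crossing 1x4. Both 3&4? no. Sum: 0
Gen 14: crossing 2x3. Both 3&4? no. Sum: 0

Answer: 0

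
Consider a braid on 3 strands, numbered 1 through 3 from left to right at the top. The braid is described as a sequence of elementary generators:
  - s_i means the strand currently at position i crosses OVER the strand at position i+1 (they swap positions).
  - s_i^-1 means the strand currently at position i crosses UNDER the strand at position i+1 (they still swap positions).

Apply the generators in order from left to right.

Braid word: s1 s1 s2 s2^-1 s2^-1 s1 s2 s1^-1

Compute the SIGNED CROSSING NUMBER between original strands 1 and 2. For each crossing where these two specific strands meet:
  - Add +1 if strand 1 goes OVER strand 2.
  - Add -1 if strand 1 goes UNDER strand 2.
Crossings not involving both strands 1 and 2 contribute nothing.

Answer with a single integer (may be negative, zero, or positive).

Answer: 1

Derivation:
Gen 1: 1 over 2. Both 1&2? yes. Contrib: +1. Sum: 1
Gen 2: 2 over 1. Both 1&2? yes. Contrib: -1. Sum: 0
Gen 3: crossing 2x3. Both 1&2? no. Sum: 0
Gen 4: crossing 3x2. Both 1&2? no. Sum: 0
Gen 5: crossing 2x3. Both 1&2? no. Sum: 0
Gen 6: crossing 1x3. Both 1&2? no. Sum: 0
Gen 7: 1 over 2. Both 1&2? yes. Contrib: +1. Sum: 1
Gen 8: crossing 3x2. Both 1&2? no. Sum: 1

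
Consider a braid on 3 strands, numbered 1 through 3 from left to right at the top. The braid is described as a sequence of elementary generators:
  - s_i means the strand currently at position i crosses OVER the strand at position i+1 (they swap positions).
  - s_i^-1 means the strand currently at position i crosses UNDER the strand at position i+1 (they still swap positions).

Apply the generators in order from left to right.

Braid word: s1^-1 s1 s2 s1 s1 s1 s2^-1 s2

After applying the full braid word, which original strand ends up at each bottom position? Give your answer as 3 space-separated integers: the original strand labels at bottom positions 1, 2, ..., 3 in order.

Answer: 3 1 2

Derivation:
Gen 1 (s1^-1): strand 1 crosses under strand 2. Perm now: [2 1 3]
Gen 2 (s1): strand 2 crosses over strand 1. Perm now: [1 2 3]
Gen 3 (s2): strand 2 crosses over strand 3. Perm now: [1 3 2]
Gen 4 (s1): strand 1 crosses over strand 3. Perm now: [3 1 2]
Gen 5 (s1): strand 3 crosses over strand 1. Perm now: [1 3 2]
Gen 6 (s1): strand 1 crosses over strand 3. Perm now: [3 1 2]
Gen 7 (s2^-1): strand 1 crosses under strand 2. Perm now: [3 2 1]
Gen 8 (s2): strand 2 crosses over strand 1. Perm now: [3 1 2]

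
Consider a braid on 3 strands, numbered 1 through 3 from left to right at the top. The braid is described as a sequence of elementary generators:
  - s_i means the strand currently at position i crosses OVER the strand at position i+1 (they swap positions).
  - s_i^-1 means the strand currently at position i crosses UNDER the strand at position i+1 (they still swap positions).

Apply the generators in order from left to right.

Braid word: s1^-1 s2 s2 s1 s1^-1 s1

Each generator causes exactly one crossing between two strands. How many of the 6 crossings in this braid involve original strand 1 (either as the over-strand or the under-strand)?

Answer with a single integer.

Gen 1: crossing 1x2. Involves strand 1? yes. Count so far: 1
Gen 2: crossing 1x3. Involves strand 1? yes. Count so far: 2
Gen 3: crossing 3x1. Involves strand 1? yes. Count so far: 3
Gen 4: crossing 2x1. Involves strand 1? yes. Count so far: 4
Gen 5: crossing 1x2. Involves strand 1? yes. Count so far: 5
Gen 6: crossing 2x1. Involves strand 1? yes. Count so far: 6

Answer: 6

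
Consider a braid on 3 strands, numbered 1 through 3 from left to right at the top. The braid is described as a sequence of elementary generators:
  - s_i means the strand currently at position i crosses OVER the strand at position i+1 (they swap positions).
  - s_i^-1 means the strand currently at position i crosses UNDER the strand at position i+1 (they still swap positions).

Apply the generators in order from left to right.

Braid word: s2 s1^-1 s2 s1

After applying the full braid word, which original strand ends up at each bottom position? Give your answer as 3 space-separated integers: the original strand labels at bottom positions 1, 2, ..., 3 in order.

Gen 1 (s2): strand 2 crosses over strand 3. Perm now: [1 3 2]
Gen 2 (s1^-1): strand 1 crosses under strand 3. Perm now: [3 1 2]
Gen 3 (s2): strand 1 crosses over strand 2. Perm now: [3 2 1]
Gen 4 (s1): strand 3 crosses over strand 2. Perm now: [2 3 1]

Answer: 2 3 1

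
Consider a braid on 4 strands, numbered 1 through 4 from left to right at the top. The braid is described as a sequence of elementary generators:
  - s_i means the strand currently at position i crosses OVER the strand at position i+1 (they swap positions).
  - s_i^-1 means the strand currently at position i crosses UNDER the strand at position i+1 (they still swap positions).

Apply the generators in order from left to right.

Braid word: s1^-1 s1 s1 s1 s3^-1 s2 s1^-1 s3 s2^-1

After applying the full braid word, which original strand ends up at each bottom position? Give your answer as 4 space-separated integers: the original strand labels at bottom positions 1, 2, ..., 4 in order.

Gen 1 (s1^-1): strand 1 crosses under strand 2. Perm now: [2 1 3 4]
Gen 2 (s1): strand 2 crosses over strand 1. Perm now: [1 2 3 4]
Gen 3 (s1): strand 1 crosses over strand 2. Perm now: [2 1 3 4]
Gen 4 (s1): strand 2 crosses over strand 1. Perm now: [1 2 3 4]
Gen 5 (s3^-1): strand 3 crosses under strand 4. Perm now: [1 2 4 3]
Gen 6 (s2): strand 2 crosses over strand 4. Perm now: [1 4 2 3]
Gen 7 (s1^-1): strand 1 crosses under strand 4. Perm now: [4 1 2 3]
Gen 8 (s3): strand 2 crosses over strand 3. Perm now: [4 1 3 2]
Gen 9 (s2^-1): strand 1 crosses under strand 3. Perm now: [4 3 1 2]

Answer: 4 3 1 2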